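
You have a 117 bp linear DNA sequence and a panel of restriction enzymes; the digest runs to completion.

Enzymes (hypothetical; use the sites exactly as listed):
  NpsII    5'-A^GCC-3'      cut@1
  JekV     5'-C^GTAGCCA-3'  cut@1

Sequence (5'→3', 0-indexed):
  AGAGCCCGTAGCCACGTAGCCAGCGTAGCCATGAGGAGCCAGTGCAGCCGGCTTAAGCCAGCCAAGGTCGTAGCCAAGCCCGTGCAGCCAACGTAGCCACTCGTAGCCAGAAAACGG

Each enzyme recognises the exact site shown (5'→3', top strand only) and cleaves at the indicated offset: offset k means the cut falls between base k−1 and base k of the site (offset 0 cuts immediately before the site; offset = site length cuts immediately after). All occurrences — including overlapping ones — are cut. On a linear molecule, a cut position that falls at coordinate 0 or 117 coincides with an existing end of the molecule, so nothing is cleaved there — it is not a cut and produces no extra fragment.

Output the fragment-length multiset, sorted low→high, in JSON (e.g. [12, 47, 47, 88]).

Scan for sites:
  NpsII AGCC/1: at [2, 9, 17, 26, 36, 45, 55, 59, 71, 76, 85, 94, 104] ⇒ [3, 10, 18, 27, 37, 46, 56, 60, 72, 77, 86, 95, 105]
  JekV CGTAGCCA/1: at [6, 14, 23, 68, 91, 101] ⇒ [7, 15, 24, 69, 92, 102]

Pooled cuts: [3, 7, 10, 15, 18, 24, 27, 37, 46, 56, 60, 69, 72, 77, 86, 92, 95, 102, 105]

Fragment lengths:
  [0,3): 3 bp
  [3,7): 4 bp
  [7,10): 3 bp
  [10,15): 5 bp
  [15,18): 3 bp
  [18,24): 6 bp
  [24,27): 3 bp
  [27,37): 10 bp
  [37,46): 9 bp
  [46,56): 10 bp
  [56,60): 4 bp
  [60,69): 9 bp
  [69,72): 3 bp
  [72,77): 5 bp
  [77,86): 9 bp
  [86,92): 6 bp
  [92,95): 3 bp
  [95,102): 7 bp
  [102,105): 3 bp
  [105,117): 12 bp

[3,3,3,3,3,3,3,4,4,5,5,6,6,7,9,9,9,10,10,12]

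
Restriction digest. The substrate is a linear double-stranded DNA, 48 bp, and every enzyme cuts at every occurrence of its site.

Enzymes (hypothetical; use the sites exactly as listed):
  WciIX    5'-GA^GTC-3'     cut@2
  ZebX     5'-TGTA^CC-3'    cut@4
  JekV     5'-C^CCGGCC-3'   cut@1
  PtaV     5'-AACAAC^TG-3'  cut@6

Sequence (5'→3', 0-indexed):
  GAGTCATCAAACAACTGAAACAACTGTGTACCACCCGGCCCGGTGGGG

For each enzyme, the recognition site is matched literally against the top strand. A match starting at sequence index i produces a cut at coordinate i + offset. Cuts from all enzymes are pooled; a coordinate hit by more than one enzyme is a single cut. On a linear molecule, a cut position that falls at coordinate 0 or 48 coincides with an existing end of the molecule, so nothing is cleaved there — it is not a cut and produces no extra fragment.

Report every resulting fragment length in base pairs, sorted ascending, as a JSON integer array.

[2,4,6,9,13,14]

Per-enzyme occurrences:
  WciIX GAGTC/2: at [0] ⇒ [2]
  ZebX TGTACC/4: at [26] ⇒ [30]
  JekV CCCGGCC/1: at [33] ⇒ [34]
  PtaV AACAACTG/6: at [9, 18] ⇒ [15, 24]

Pooled cuts: [2, 15, 24, 30, 34]

Fragment lengths:
  [0,2): 2 bp
  [2,15): 13 bp
  [15,24): 9 bp
  [24,30): 6 bp
  [30,34): 4 bp
  [34,48): 14 bp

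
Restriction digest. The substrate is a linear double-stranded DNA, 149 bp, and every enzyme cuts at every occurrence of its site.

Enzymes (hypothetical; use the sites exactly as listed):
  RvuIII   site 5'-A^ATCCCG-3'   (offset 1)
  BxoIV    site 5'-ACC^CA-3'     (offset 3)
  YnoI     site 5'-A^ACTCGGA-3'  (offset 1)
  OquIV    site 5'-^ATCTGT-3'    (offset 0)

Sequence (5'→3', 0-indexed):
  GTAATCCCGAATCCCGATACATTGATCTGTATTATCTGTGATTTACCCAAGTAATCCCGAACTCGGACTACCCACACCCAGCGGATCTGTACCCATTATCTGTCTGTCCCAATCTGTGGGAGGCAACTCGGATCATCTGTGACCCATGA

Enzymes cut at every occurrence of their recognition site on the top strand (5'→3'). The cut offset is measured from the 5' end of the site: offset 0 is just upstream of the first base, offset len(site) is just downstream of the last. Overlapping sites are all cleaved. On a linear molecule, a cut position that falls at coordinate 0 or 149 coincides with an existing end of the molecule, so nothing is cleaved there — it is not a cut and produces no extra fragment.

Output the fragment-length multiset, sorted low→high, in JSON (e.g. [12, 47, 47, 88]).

Per-enzyme occurrences:
  RvuIII (AATCCCG, off=1): starts [2, 9, 52] → cuts [3, 10, 53]
  BxoIV (ACCCA, off=3): starts [44, 69, 75, 90, 141] → cuts [47, 72, 78, 93, 144]
  YnoI (AACTCGGA, off=1): starts [59, 124] → cuts [60, 125]
  OquIV (ATCTGT, off=0): starts [24, 33, 84, 97, 111, 134] → cuts [24, 33, 84, 97, 111, 134]

Pooled cuts: [3, 10, 24, 33, 47, 53, 60, 72, 78, 84, 93, 97, 111, 125, 134, 144]

Fragment lengths:
  [0,3): 3 bp
  [3,10): 7 bp
  [10,24): 14 bp
  [24,33): 9 bp
  [33,47): 14 bp
  [47,53): 6 bp
  [53,60): 7 bp
  [60,72): 12 bp
  [72,78): 6 bp
  [78,84): 6 bp
  [84,93): 9 bp
  [93,97): 4 bp
  [97,111): 14 bp
  [111,125): 14 bp
  [125,134): 9 bp
  [134,144): 10 bp
  [144,149): 5 bp

[3,4,5,6,6,6,7,7,9,9,9,10,12,14,14,14,14]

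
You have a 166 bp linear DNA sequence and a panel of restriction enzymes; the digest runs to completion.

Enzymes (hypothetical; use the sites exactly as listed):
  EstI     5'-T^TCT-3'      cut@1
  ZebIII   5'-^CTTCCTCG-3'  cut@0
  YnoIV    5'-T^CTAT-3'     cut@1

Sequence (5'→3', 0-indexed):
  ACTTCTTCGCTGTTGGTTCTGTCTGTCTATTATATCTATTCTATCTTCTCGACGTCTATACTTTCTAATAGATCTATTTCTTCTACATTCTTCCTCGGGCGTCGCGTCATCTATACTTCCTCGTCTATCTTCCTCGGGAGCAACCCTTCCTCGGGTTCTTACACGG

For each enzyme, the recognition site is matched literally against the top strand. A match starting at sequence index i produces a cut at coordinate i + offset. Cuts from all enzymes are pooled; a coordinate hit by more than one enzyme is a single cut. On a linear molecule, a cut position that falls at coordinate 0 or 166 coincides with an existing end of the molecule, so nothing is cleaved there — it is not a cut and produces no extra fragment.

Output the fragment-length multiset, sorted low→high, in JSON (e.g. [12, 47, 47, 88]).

[1,1,3,3,4,4,5,5,6,7,8,9,9,9,9,10,10,11,14,17,21]

Per-enzyme occurrences:
  EstI (TTCT, off=1): starts [2, 16, 38, 45, 62, 77, 80, 87, 155] → cuts [3, 17, 39, 46, 63, 78, 81, 88, 156]
  ZebIII (CTTCCTCG, off=0): starts [89, 115, 128, 145] → cuts [89, 115, 128, 145]
  YnoIV (TCTAT, off=1): starts [25, 34, 39, 54, 72, 109, 123] → cuts [26, 35, 40, 55, 73, 110, 124]

Pooled cuts: [3, 17, 26, 35, 39, 40, 46, 55, 63, 73, 78, 81, 88, 89, 110, 115, 124, 128, 145, 156]

Fragment lengths:
  [0,3): 3 bp
  [3,17): 14 bp
  [17,26): 9 bp
  [26,35): 9 bp
  [35,39): 4 bp
  [39,40): 1 bp
  [40,46): 6 bp
  [46,55): 9 bp
  [55,63): 8 bp
  [63,73): 10 bp
  [73,78): 5 bp
  [78,81): 3 bp
  [81,88): 7 bp
  [88,89): 1 bp
  [89,110): 21 bp
  [110,115): 5 bp
  [115,124): 9 bp
  [124,128): 4 bp
  [128,145): 17 bp
  [145,156): 11 bp
  [156,166): 10 bp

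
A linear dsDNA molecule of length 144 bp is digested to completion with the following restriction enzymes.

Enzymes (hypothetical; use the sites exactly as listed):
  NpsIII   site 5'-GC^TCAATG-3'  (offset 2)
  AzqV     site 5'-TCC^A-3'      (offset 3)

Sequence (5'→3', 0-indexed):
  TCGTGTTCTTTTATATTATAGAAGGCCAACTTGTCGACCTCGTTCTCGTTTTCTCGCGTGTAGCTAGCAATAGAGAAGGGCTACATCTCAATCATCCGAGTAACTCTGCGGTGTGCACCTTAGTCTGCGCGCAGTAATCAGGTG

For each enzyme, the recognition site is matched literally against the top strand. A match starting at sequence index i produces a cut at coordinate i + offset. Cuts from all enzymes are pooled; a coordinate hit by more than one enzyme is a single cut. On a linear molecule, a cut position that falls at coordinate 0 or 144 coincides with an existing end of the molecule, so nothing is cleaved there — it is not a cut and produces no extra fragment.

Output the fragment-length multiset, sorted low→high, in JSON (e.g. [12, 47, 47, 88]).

Site scan:
  NpsIII (GCTCAATG, off=2): no sites
  AzqV (TCCA, off=3): no sites

All cut coordinates (distinct, sorted): ∅

Fragment lengths:
  no cuts → one linear fragment of 144 bp

[144]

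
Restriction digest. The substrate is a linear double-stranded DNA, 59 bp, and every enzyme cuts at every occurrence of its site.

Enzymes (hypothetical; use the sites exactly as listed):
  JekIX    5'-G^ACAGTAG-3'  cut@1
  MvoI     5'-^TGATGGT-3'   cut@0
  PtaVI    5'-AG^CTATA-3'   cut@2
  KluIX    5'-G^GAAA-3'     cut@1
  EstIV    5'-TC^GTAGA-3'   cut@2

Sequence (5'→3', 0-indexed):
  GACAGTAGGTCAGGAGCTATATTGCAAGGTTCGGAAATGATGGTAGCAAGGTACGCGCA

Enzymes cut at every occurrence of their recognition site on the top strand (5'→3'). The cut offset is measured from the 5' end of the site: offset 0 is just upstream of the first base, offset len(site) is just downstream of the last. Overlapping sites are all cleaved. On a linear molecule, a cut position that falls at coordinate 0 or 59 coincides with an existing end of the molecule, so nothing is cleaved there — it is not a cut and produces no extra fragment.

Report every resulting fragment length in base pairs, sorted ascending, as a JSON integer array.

[1,4,15,17,22]

Per-enzyme occurrences:
  JekIX (GACAGTAG, off=1): starts [0] → cuts [1]
  MvoI (TGATGGT, off=0): starts [37] → cuts [37]
  PtaVI (AGCTATA, off=2): starts [14] → cuts [16]
  KluIX (GGAAA, off=1): starts [32] → cuts [33]
  EstIV (TCGTAGA, off=2): no sites

All cut coordinates (distinct, sorted): [1, 16, 33, 37]

Fragment lengths:
  [0,1): 1 bp
  [1,16): 15 bp
  [16,33): 17 bp
  [33,37): 4 bp
  [37,59): 22 bp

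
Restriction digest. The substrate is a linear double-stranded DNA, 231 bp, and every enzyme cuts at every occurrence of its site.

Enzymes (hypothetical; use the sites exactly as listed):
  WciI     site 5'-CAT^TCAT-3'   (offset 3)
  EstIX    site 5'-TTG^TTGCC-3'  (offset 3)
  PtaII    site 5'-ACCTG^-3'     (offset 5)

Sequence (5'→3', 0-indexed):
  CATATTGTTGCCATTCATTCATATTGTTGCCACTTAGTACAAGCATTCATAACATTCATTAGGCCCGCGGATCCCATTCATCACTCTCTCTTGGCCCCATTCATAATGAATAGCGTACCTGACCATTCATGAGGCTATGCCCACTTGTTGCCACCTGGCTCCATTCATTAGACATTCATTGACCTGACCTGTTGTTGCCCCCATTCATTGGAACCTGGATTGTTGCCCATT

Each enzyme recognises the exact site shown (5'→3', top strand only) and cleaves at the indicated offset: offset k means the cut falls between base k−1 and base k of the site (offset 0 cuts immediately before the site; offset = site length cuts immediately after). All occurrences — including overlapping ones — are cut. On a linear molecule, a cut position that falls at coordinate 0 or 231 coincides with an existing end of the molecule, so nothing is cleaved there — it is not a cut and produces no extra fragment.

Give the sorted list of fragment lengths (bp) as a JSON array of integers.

Scan for sites:
  WciI (CATTCAT, off=3): starts [11, 15, 43, 52, 74, 97, 123, 161, 172, 201] → cuts [14, 18, 46, 55, 77, 100, 126, 164, 175, 204]
  EstIX (TTGTTGCC, off=3): starts [4, 23, 144, 191, 219] → cuts [7, 26, 147, 194, 222]
  PtaII (ACCTG, off=5): starts [116, 152, 181, 186, 212] → cuts [121, 157, 186, 191, 217]

All cut coordinates (distinct, sorted): [7, 14, 18, 26, 46, 55, 77, 100, 121, 126, 147, 157, 164, 175, 186, 191, 194, 204, 217, 222]

Fragment lengths:
  [0,7): 7 bp
  [7,14): 7 bp
  [14,18): 4 bp
  [18,26): 8 bp
  [26,46): 20 bp
  [46,55): 9 bp
  [55,77): 22 bp
  [77,100): 23 bp
  [100,121): 21 bp
  [121,126): 5 bp
  [126,147): 21 bp
  [147,157): 10 bp
  [157,164): 7 bp
  [164,175): 11 bp
  [175,186): 11 bp
  [186,191): 5 bp
  [191,194): 3 bp
  [194,204): 10 bp
  [204,217): 13 bp
  [217,222): 5 bp
  [222,231): 9 bp

[3,4,5,5,5,7,7,7,8,9,9,10,10,11,11,13,20,21,21,22,23]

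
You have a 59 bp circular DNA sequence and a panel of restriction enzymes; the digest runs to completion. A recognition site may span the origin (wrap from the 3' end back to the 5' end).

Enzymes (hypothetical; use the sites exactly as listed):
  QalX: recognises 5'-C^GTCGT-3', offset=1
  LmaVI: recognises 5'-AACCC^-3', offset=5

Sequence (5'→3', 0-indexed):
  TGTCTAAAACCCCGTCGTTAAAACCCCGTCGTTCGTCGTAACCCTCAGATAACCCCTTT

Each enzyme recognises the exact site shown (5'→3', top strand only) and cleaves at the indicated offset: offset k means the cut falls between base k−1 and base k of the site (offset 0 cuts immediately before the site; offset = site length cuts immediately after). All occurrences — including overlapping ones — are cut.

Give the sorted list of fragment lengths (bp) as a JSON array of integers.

[1,1,7,10,11,13,16]

Per-enzyme occurrences:
  QalX CGTCGT/1: at [12, 26, 33] ⇒ [13, 27, 34]
  LmaVI AACCC/5: at [7, 21, 39, 50] ⇒ [12, 26, 44, 55]

All cut coordinates (distinct, sorted): [12, 13, 26, 27, 34, 44, 55]

Fragments:
  12→13: 1 bp
  13→26: 13 bp
  26→27: 1 bp
  27→34: 7 bp
  34→44: 10 bp
  44→55: 11 bp
  55→12 (wrap): 59-55+12 = 16 bp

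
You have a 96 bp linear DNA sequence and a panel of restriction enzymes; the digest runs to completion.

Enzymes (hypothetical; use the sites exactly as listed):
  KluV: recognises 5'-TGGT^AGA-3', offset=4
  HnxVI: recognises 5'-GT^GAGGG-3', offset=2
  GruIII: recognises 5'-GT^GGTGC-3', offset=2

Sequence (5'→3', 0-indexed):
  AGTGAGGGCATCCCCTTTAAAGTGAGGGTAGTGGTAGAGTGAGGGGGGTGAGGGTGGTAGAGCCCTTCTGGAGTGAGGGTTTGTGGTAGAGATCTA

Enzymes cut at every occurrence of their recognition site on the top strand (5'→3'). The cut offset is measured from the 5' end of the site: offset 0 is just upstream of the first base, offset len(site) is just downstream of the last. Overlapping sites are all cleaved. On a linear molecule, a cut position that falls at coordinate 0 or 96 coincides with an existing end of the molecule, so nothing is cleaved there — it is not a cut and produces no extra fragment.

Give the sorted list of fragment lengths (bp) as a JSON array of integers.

[3,5,9,9,9,12,13,16,20]

Site scan:
  KluV (TGGTAGA, off=4): starts [31, 54, 83] → cuts [35, 58, 87]
  HnxVI (GTGAGGG, off=2): starts [1, 21, 38, 47, 72] → cuts [3, 23, 40, 49, 74]
  GruIII (GTGGTGC, off=2): no sites

Pooled cuts: [3, 23, 35, 40, 49, 58, 74, 87]

Fragment lengths:
  [0,3): 3 bp
  [3,23): 20 bp
  [23,35): 12 bp
  [35,40): 5 bp
  [40,49): 9 bp
  [49,58): 9 bp
  [58,74): 16 bp
  [74,87): 13 bp
  [87,96): 9 bp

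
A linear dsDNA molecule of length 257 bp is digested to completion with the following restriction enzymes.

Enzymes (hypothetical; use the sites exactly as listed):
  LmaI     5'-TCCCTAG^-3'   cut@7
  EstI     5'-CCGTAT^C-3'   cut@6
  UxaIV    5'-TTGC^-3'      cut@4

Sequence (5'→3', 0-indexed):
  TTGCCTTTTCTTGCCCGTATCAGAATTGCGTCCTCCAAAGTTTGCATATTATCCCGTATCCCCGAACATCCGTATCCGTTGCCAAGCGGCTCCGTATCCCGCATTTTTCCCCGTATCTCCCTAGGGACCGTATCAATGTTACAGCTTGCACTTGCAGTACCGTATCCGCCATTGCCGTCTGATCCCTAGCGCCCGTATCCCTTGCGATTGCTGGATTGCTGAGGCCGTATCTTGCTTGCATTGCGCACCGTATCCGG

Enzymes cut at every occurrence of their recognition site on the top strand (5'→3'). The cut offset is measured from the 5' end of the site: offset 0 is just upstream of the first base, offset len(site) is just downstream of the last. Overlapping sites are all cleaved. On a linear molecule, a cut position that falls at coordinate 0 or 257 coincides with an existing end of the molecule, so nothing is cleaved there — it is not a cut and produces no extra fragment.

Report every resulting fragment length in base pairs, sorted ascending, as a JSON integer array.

Per-enzyme occurrences:
  LmaI (TCCCTAG, off=7): starts [117, 182] → cuts [124, 189]
  EstI (CCGTATC, off=6): starts [14, 53, 69, 91, 110, 127, 159, 192, 224, 247] → cuts [20, 59, 75, 97, 116, 133, 165, 198, 230, 253]
  UxaIV (TTGC, off=4): starts [0, 10, 25, 41, 78, 145, 151, 171, 201, 207, 215, 231, 235, 240] → cuts [4, 14, 29, 45, 82, 149, 155, 175, 205, 211, 219, 235, 239, 244]

All cut coordinates (distinct, sorted): [4, 14, 20, 29, 45, 59, 75, 82, 97, 116, 124, 133, 149, 155, 165, 175, 189, 198, 205, 211, 219, 230, 235, 239, 244, 253]

Fragment lengths:
  [0,4): 4 bp
  [4,14): 10 bp
  [14,20): 6 bp
  [20,29): 9 bp
  [29,45): 16 bp
  [45,59): 14 bp
  [59,75): 16 bp
  [75,82): 7 bp
  [82,97): 15 bp
  [97,116): 19 bp
  [116,124): 8 bp
  [124,133): 9 bp
  [133,149): 16 bp
  [149,155): 6 bp
  [155,165): 10 bp
  [165,175): 10 bp
  [175,189): 14 bp
  [189,198): 9 bp
  [198,205): 7 bp
  [205,211): 6 bp
  [211,219): 8 bp
  [219,230): 11 bp
  [230,235): 5 bp
  [235,239): 4 bp
  [239,244): 5 bp
  [244,253): 9 bp
  [253,257): 4 bp

[4,4,4,5,5,6,6,6,7,7,8,8,9,9,9,9,10,10,10,11,14,14,15,16,16,16,19]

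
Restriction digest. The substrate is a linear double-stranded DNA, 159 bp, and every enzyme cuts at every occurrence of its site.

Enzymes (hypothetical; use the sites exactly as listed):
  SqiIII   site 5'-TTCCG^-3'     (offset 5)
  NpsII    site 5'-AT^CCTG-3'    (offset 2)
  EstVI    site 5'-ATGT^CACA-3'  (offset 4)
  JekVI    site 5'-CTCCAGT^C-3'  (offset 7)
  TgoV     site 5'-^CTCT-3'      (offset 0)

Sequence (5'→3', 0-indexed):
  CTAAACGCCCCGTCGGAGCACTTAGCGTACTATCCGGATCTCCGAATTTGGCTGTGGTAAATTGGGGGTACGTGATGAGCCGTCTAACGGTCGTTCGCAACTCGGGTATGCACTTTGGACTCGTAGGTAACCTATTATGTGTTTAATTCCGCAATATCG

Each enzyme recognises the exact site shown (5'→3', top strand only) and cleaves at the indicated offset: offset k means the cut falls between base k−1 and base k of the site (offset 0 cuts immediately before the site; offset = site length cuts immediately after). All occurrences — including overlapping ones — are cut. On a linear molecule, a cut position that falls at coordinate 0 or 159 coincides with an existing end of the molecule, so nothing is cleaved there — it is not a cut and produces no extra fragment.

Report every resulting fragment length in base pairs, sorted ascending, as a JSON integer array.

[8,151]

Per-enzyme occurrences:
  SqiIII TTCCG/5: at [146] ⇒ [151]
  NpsII (ATCCTG, off=2): no sites
  EstVI (ATGTCACA, off=4): no sites
  JekVI (CTCCAGTC, off=7): no sites
  TgoV (CTCT, off=0): no sites

Pooled cuts: [151]

Fragment lengths:
  [0,151): 151 bp
  [151,159): 8 bp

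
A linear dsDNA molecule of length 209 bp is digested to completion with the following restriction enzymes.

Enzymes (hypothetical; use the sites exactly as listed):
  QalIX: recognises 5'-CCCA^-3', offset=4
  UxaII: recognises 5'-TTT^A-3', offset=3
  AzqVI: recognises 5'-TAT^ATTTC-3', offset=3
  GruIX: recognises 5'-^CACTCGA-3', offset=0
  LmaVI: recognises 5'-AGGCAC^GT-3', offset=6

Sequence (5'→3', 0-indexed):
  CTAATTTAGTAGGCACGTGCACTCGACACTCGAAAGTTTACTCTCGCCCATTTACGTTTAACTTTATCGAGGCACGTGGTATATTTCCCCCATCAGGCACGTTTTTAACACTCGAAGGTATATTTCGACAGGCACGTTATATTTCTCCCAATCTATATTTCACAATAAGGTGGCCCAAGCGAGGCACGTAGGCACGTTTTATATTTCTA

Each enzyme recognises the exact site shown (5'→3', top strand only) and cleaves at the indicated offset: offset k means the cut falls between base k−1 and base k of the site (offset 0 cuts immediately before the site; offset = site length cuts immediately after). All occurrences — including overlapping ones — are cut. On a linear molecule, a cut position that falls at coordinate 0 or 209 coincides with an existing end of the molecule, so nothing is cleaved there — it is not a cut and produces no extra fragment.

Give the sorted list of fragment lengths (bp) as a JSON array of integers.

Per-enzyme occurrences:
  QalIX (CCCA, off=4): starts [46, 88, 146, 173] → cuts [50, 92, 150, 177]
  UxaII (TTTA, off=3): starts [4, 36, 50, 56, 62, 103, 197] → cuts [7, 39, 53, 59, 65, 106, 200]
  AzqVI (TATATTTC, off=3): starts [79, 118, 137, 153, 199] → cuts [82, 121, 140, 156, 202]
  GruIX (CACTCGA, off=0): starts [19, 26, 108] → cuts [19, 26, 108]
  LmaVI (AGGCACGT, off=6): starts [10, 69, 94, 129, 181, 189] → cuts [16, 75, 100, 135, 187, 195]

All cut coordinates (distinct, sorted): [7, 16, 19, 26, 39, 50, 53, 59, 65, 75, 82, 92, 100, 106, 108, 121, 135, 140, 150, 156, 177, 187, 195, 200, 202]

Fragments:
  [0,7): 7 bp
  [7,16): 9 bp
  [16,19): 3 bp
  [19,26): 7 bp
  [26,39): 13 bp
  [39,50): 11 bp
  [50,53): 3 bp
  [53,59): 6 bp
  [59,65): 6 bp
  [65,75): 10 bp
  [75,82): 7 bp
  [82,92): 10 bp
  [92,100): 8 bp
  [100,106): 6 bp
  [106,108): 2 bp
  [108,121): 13 bp
  [121,135): 14 bp
  [135,140): 5 bp
  [140,150): 10 bp
  [150,156): 6 bp
  [156,177): 21 bp
  [177,187): 10 bp
  [187,195): 8 bp
  [195,200): 5 bp
  [200,202): 2 bp
  [202,209): 7 bp

[2,2,3,3,5,5,6,6,6,6,7,7,7,7,8,8,9,10,10,10,10,11,13,13,14,21]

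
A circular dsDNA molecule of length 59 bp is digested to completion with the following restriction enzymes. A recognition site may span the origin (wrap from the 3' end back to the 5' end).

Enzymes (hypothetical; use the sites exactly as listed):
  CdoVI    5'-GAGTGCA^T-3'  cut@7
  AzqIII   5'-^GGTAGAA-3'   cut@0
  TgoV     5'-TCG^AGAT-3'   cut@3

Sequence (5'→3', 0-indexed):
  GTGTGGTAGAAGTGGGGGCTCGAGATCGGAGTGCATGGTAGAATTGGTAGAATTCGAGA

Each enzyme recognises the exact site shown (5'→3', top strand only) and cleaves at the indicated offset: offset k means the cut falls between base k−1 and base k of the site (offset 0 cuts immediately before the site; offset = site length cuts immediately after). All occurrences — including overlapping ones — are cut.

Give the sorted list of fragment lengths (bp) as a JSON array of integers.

[1,9,13,18,18]

Per-enzyme occurrences:
  CdoVI (GAGTGCAT, off=7): starts [28] → cuts [35]
  AzqIII (GGTAGAA, off=0): starts [4, 36, 45] → cuts [4, 36, 45]
  TgoV (TCGAGAT, off=3): starts [19] → cuts [22]

Pooled cuts: [4, 22, 35, 36, 45]

Fragments:
  4→22: 18 bp
  22→35: 13 bp
  35→36: 1 bp
  36→45: 9 bp
  45→4 (wrap): 59-45+4 = 18 bp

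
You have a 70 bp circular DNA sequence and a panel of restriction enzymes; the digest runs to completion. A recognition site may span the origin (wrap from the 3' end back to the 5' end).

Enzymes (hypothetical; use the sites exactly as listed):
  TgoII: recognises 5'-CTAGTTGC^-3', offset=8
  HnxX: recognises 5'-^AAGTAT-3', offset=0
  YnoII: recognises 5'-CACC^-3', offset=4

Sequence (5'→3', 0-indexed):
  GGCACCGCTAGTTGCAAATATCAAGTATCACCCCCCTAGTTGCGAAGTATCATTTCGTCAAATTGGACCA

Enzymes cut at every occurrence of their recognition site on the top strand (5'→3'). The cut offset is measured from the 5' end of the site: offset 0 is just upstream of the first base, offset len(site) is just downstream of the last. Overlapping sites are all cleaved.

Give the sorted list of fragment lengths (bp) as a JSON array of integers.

[1,7,9,10,11,32]

Per-enzyme occurrences:
  TgoII (CTAGTTGC, off=8): starts [7, 35] → cuts [15, 43]
  HnxX (AAGTAT, off=0): starts [22, 44] → cuts [22, 44]
  YnoII (CACC, off=4): starts [2, 28] → cuts [6, 32]

All cut coordinates (distinct, sorted): [6, 15, 22, 32, 43, 44]

Fragments:
  6→15: 9 bp
  15→22: 7 bp
  22→32: 10 bp
  32→43: 11 bp
  43→44: 1 bp
  44→6 (wrap): 70-44+6 = 32 bp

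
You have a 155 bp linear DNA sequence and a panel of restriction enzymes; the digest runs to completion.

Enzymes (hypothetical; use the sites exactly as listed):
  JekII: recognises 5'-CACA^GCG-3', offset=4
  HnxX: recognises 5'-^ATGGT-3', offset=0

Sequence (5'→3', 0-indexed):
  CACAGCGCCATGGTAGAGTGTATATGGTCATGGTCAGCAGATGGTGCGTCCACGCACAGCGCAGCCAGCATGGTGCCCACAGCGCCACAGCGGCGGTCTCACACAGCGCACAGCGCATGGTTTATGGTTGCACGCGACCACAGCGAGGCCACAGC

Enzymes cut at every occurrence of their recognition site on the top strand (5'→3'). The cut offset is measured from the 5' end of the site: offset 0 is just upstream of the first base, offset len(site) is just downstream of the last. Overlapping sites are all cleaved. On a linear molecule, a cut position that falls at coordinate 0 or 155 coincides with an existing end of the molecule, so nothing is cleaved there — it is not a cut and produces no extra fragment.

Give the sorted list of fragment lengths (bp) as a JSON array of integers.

[4,4,5,6,7,7,8,11,11,12,13,14,16,18,19]

Scan for sites:
  JekII (CACAGCG, off=4): starts [0, 54, 77, 85, 101, 108, 138] → cuts [4, 58, 81, 89, 105, 112, 142]
  HnxX (ATGGT, off=0): starts [9, 23, 29, 40, 69, 116, 123] → cuts [9, 23, 29, 40, 69, 116, 123]

All cut coordinates (distinct, sorted): [4, 9, 23, 29, 40, 58, 69, 81, 89, 105, 112, 116, 123, 142]

Fragment lengths:
  [0,4): 4 bp
  [4,9): 5 bp
  [9,23): 14 bp
  [23,29): 6 bp
  [29,40): 11 bp
  [40,58): 18 bp
  [58,69): 11 bp
  [69,81): 12 bp
  [81,89): 8 bp
  [89,105): 16 bp
  [105,112): 7 bp
  [112,116): 4 bp
  [116,123): 7 bp
  [123,142): 19 bp
  [142,155): 13 bp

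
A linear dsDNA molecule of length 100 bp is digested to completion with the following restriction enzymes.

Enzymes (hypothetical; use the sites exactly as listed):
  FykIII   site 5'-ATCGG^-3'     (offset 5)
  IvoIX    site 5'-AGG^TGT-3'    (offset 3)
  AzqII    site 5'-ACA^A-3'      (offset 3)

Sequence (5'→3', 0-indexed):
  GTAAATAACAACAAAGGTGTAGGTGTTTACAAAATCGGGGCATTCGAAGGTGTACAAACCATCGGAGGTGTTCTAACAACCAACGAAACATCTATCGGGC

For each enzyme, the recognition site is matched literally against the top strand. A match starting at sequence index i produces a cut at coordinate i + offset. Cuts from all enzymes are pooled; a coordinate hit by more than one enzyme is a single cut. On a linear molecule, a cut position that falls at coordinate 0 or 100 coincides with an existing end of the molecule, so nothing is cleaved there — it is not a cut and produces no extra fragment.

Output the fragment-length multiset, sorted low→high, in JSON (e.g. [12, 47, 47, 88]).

Site scan:
  FykIII (ATCGG, off=5): starts [33, 60, 93] → cuts [38, 65, 98]
  IvoIX (AGGTGT, off=3): starts [14, 20, 47, 65] → cuts [17, 23, 50, 68]
  AzqII (ACAA, off=3): starts [7, 10, 28, 53, 75] → cuts [10, 13, 31, 56, 78]

Pooled cuts: [10, 13, 17, 23, 31, 38, 50, 56, 65, 68, 78, 98]

Fragment lengths:
  [0,10): 10 bp
  [10,13): 3 bp
  [13,17): 4 bp
  [17,23): 6 bp
  [23,31): 8 bp
  [31,38): 7 bp
  [38,50): 12 bp
  [50,56): 6 bp
  [56,65): 9 bp
  [65,68): 3 bp
  [68,78): 10 bp
  [78,98): 20 bp
  [98,100): 2 bp

[2,3,3,4,6,6,7,8,9,10,10,12,20]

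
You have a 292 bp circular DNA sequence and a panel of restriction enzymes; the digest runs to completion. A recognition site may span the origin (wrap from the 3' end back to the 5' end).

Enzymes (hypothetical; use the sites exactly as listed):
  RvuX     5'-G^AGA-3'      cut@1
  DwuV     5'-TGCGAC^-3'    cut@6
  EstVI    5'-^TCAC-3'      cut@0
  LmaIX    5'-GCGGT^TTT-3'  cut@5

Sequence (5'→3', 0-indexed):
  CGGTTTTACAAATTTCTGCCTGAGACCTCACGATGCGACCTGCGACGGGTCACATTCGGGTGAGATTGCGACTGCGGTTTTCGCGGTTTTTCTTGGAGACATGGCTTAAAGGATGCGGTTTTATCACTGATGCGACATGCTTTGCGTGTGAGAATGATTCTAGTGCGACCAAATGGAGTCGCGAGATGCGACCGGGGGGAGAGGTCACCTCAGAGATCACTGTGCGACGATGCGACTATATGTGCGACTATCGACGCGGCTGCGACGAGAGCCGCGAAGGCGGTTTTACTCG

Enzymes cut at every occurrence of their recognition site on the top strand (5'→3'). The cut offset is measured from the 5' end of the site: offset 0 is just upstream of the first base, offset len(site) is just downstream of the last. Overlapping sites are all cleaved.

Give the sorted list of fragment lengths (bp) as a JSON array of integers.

[1,3,3,4,5,5,6,7,7,8,9,9,9,9,10,12,12,12,12,13,13,14,14,17,18,18,19,23]

Site scan:
  RvuX GAGA/1: at [21, 61, 95, 149, 182, 198, 212, 266] ⇒ [22, 62, 96, 150, 183, 199, 213, 267]
  DwuV TGCGAC/6: at [33, 40, 66, 130, 163, 186, 222, 230, 242, 260] ⇒ [39, 46, 72, 136, 169, 192, 228, 236, 248, 266]
  EstVI TCAC/0: at [27, 49, 123, 204, 216] ⇒ [27, 49, 123, 204, 216]
  LmaIX GCGGTTTT/5: at [73, 82, 114, 279, 291] ⇒ [4, 78, 87, 119, 284]

All cut coordinates (distinct, sorted): [4, 22, 27, 39, 46, 49, 62, 72, 78, 87, 96, 119, 123, 136, 150, 169, 183, 192, 199, 204, 213, 216, 228, 236, 248, 266, 267, 284]

Fragments:
  4→22: 18 bp
  22→27: 5 bp
  27→39: 12 bp
  39→46: 7 bp
  46→49: 3 bp
  49→62: 13 bp
  62→72: 10 bp
  72→78: 6 bp
  78→87: 9 bp
  87→96: 9 bp
  96→119: 23 bp
  119→123: 4 bp
  123→136: 13 bp
  136→150: 14 bp
  150→169: 19 bp
  169→183: 14 bp
  183→192: 9 bp
  192→199: 7 bp
  199→204: 5 bp
  204→213: 9 bp
  213→216: 3 bp
  216→228: 12 bp
  228→236: 8 bp
  236→248: 12 bp
  248→266: 18 bp
  266→267: 1 bp
  267→284: 17 bp
  284→4 (wrap): 292-284+4 = 12 bp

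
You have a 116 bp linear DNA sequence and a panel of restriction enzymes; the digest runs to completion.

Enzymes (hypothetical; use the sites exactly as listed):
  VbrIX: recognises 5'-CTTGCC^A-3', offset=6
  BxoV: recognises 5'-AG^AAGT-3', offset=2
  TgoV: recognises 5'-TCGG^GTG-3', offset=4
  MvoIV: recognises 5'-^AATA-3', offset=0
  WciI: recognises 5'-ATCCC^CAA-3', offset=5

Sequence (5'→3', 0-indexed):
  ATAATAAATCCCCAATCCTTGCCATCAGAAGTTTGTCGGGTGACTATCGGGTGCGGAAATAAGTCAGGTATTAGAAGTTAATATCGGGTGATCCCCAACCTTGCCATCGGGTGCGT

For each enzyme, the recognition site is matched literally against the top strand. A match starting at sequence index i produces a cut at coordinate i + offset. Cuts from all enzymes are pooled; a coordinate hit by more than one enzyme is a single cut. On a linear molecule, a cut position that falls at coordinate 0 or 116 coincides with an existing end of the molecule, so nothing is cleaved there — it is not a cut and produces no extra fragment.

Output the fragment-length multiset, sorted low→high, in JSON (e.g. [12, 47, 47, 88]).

[2,5,5,5,6,7,8,8,10,10,11,11,11,17]

Per-enzyme occurrences:
  VbrIX CTTGCCA/6: at [17, 99] ⇒ [23, 105]
  BxoV AGAAGT/2: at [26, 72] ⇒ [28, 74]
  TgoV TCGGGTG/4: at [35, 46, 83, 106] ⇒ [39, 50, 87, 110]
  MvoIV AATA/0: at [2, 57, 79] ⇒ [2, 57, 79]
  WciI ATCCCCAA/5: at [7, 90] ⇒ [12, 95]

All cut coordinates (distinct, sorted): [2, 12, 23, 28, 39, 50, 57, 74, 79, 87, 95, 105, 110]

Fragments:
  [0,2): 2 bp
  [2,12): 10 bp
  [12,23): 11 bp
  [23,28): 5 bp
  [28,39): 11 bp
  [39,50): 11 bp
  [50,57): 7 bp
  [57,74): 17 bp
  [74,79): 5 bp
  [79,87): 8 bp
  [87,95): 8 bp
  [95,105): 10 bp
  [105,110): 5 bp
  [110,116): 6 bp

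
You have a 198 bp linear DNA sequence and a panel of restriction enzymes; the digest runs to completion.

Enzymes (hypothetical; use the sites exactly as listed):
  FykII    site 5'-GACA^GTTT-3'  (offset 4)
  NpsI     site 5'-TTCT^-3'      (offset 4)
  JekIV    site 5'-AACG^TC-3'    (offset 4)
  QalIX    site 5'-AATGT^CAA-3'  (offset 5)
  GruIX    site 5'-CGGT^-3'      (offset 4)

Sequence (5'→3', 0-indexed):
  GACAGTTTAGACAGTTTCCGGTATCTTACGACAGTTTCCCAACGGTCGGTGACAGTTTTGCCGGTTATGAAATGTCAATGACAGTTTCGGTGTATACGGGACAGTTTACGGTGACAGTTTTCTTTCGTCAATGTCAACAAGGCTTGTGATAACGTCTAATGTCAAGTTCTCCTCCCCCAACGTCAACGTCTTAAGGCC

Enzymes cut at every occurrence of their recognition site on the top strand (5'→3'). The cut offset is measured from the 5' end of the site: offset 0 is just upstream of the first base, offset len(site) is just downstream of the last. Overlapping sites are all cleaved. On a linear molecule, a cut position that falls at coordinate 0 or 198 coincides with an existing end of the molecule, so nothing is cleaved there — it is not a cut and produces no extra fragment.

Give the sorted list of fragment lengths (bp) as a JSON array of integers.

[4,4,4,4,6,7,8,8,8,8,9,9,9,10,10,11,11,11,12,12,13,20]

Per-enzyme occurrences:
  FykII (GACAGTTT, off=4): starts [0, 9, 29, 50, 79, 99, 112] → cuts [4, 13, 33, 54, 83, 103, 116]
  NpsI (TTCT, off=4): starts [119, 166] → cuts [123, 170]
  JekIV (AACGTC, off=4): starts [150, 178, 184] → cuts [154, 182, 188]
  QalIX (AATGTCAA, off=5): starts [70, 129, 157] → cuts [75, 134, 162]
  GruIX (CGGT, off=4): starts [18, 42, 46, 61, 87, 108] → cuts [22, 46, 50, 65, 91, 112]

All cut coordinates (distinct, sorted): [4, 13, 22, 33, 46, 50, 54, 65, 75, 83, 91, 103, 112, 116, 123, 134, 154, 162, 170, 182, 188]

Fragments:
  [0,4): 4 bp
  [4,13): 9 bp
  [13,22): 9 bp
  [22,33): 11 bp
  [33,46): 13 bp
  [46,50): 4 bp
  [50,54): 4 bp
  [54,65): 11 bp
  [65,75): 10 bp
  [75,83): 8 bp
  [83,91): 8 bp
  [91,103): 12 bp
  [103,112): 9 bp
  [112,116): 4 bp
  [116,123): 7 bp
  [123,134): 11 bp
  [134,154): 20 bp
  [154,162): 8 bp
  [162,170): 8 bp
  [170,182): 12 bp
  [182,188): 6 bp
  [188,198): 10 bp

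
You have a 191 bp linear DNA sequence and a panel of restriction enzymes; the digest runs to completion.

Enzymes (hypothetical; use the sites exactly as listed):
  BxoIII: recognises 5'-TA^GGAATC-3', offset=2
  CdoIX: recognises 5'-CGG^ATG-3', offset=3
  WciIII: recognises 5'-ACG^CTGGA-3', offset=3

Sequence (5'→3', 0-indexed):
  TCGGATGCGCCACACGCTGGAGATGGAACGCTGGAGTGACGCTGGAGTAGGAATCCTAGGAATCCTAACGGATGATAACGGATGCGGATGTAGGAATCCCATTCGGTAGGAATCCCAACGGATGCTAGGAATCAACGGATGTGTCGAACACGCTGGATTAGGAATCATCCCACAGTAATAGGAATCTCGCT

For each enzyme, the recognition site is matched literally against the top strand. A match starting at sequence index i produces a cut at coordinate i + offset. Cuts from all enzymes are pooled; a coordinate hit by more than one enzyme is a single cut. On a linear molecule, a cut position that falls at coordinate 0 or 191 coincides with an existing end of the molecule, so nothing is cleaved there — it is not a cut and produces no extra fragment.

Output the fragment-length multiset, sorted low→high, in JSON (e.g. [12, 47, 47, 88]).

Per-enzyme occurrences:
  BxoIII (TAGGAATC, off=2): starts [47, 56, 90, 106, 125, 158, 178] → cuts [49, 58, 92, 108, 127, 160, 180]
  CdoIX (CGGATG, off=3): starts [1, 68, 78, 84, 118, 135] → cuts [4, 71, 81, 87, 121, 138]
  WciIII (ACGCTGGA, off=3): starts [13, 27, 38, 149] → cuts [16, 30, 41, 152]

Pooled cuts: [4, 16, 30, 41, 49, 58, 71, 81, 87, 92, 108, 121, 127, 138, 152, 160, 180]

Fragments:
  [0,4): 4 bp
  [4,16): 12 bp
  [16,30): 14 bp
  [30,41): 11 bp
  [41,49): 8 bp
  [49,58): 9 bp
  [58,71): 13 bp
  [71,81): 10 bp
  [81,87): 6 bp
  [87,92): 5 bp
  [92,108): 16 bp
  [108,121): 13 bp
  [121,127): 6 bp
  [127,138): 11 bp
  [138,152): 14 bp
  [152,160): 8 bp
  [160,180): 20 bp
  [180,191): 11 bp

[4,5,6,6,8,8,9,10,11,11,11,12,13,13,14,14,16,20]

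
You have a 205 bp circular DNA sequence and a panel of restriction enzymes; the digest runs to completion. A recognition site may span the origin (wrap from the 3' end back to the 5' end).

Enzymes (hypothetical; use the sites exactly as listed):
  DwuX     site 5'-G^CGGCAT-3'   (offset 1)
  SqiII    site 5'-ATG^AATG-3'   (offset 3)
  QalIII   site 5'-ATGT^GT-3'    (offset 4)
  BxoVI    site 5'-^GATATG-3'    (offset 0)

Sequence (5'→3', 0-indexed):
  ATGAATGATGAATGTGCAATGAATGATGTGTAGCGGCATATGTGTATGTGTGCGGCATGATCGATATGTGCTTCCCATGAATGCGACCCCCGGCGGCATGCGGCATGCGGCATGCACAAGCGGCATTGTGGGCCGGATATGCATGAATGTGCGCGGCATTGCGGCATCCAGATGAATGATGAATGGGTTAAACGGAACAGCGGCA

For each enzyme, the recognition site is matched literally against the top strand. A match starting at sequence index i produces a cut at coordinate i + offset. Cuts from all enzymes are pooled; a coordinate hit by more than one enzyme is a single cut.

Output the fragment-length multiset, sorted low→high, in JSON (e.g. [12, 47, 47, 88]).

Scan for sites:
  DwuX GCGGCAT/1: at [32, 51, 92, 99, 106, 119, 152, 160] ⇒ [33, 52, 93, 100, 107, 120, 153, 161]
  SqiII ATGAATG/3: at [0, 7, 18, 76, 142, 171, 178] ⇒ [3, 10, 21, 79, 145, 174, 181]
  QalIII ATGTGT/4: at [25, 39, 45] ⇒ [29, 43, 49]
  BxoVI GATATG/0: at [62, 135] ⇒ [62, 135]

All cut coordinates (distinct, sorted): [3, 10, 21, 29, 33, 43, 49, 52, 62, 79, 93, 100, 107, 120, 135, 145, 153, 161, 174, 181]

Fragments:
  3→10: 7 bp
  10→21: 11 bp
  21→29: 8 bp
  29→33: 4 bp
  33→43: 10 bp
  43→49: 6 bp
  49→52: 3 bp
  52→62: 10 bp
  62→79: 17 bp
  79→93: 14 bp
  93→100: 7 bp
  100→107: 7 bp
  107→120: 13 bp
  120→135: 15 bp
  135→145: 10 bp
  145→153: 8 bp
  153→161: 8 bp
  161→174: 13 bp
  174→181: 7 bp
  181→3 (wrap): 205-181+3 = 27 bp

[3,4,6,7,7,7,7,8,8,8,10,10,10,11,13,13,14,15,17,27]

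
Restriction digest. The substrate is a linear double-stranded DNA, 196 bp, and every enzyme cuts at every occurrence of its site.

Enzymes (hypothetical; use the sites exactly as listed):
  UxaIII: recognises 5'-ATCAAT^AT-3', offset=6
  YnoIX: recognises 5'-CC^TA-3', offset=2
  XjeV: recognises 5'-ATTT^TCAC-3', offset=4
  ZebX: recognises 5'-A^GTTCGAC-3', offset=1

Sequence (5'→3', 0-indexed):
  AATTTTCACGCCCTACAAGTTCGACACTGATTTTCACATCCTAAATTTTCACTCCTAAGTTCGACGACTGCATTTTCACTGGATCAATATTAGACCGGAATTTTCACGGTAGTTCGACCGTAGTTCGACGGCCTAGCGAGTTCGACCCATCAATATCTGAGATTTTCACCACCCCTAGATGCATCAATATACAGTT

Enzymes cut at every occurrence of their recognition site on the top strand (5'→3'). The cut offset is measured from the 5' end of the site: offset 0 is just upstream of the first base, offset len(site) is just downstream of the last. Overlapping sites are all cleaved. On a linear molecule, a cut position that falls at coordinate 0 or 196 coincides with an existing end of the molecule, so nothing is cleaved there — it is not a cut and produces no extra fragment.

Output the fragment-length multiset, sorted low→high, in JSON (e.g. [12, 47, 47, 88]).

Scan for sites:
  UxaIII ATCAATAT/6: at [82, 148, 182] ⇒ [88, 154, 188]
  YnoIX CCTA/2: at [11, 39, 53, 131, 173] ⇒ [13, 41, 55, 133, 175]
  XjeV ATTTTCAC/4: at [1, 29, 44, 71, 99, 161] ⇒ [5, 33, 48, 75, 103, 165]
  ZebX AGTTCGAC/1: at [17, 57, 110, 121, 138] ⇒ [18, 58, 111, 122, 139]

Pooled cuts: [5, 13, 18, 33, 41, 48, 55, 58, 75, 88, 103, 111, 122, 133, 139, 154, 165, 175, 188]

Fragment lengths:
  [0,5): 5 bp
  [5,13): 8 bp
  [13,18): 5 bp
  [18,33): 15 bp
  [33,41): 8 bp
  [41,48): 7 bp
  [48,55): 7 bp
  [55,58): 3 bp
  [58,75): 17 bp
  [75,88): 13 bp
  [88,103): 15 bp
  [103,111): 8 bp
  [111,122): 11 bp
  [122,133): 11 bp
  [133,139): 6 bp
  [139,154): 15 bp
  [154,165): 11 bp
  [165,175): 10 bp
  [175,188): 13 bp
  [188,196): 8 bp

[3,5,5,6,7,7,8,8,8,8,10,11,11,11,13,13,15,15,15,17]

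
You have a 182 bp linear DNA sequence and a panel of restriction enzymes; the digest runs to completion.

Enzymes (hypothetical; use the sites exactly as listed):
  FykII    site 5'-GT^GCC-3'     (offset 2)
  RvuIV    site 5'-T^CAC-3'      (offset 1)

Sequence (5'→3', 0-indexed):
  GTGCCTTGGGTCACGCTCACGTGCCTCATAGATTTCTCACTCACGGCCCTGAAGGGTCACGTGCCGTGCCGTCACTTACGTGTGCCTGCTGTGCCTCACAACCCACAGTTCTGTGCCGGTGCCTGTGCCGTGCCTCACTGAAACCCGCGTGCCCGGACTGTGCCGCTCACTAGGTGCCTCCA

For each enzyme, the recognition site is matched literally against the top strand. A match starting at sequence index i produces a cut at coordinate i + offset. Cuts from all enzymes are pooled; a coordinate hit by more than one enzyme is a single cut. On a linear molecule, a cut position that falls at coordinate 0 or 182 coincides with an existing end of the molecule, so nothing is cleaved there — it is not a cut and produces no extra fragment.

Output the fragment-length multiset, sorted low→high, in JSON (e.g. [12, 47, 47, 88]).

Site scan:
  FykII (GTGCC, off=2): starts [0, 20, 60, 65, 81, 90, 112, 118, 124, 129, 148, 159, 173] → cuts [2, 22, 62, 67, 83, 92, 114, 120, 126, 131, 150, 161, 175]
  RvuIV (TCAC, off=1): starts [10, 16, 36, 40, 56, 71, 95, 134, 166] → cuts [11, 17, 37, 41, 57, 72, 96, 135, 167]

Pooled cuts: [2, 11, 17, 22, 37, 41, 57, 62, 67, 72, 83, 92, 96, 114, 120, 126, 131, 135, 150, 161, 167, 175]

Fragment lengths:
  [0,2): 2 bp
  [2,11): 9 bp
  [11,17): 6 bp
  [17,22): 5 bp
  [22,37): 15 bp
  [37,41): 4 bp
  [41,57): 16 bp
  [57,62): 5 bp
  [62,67): 5 bp
  [67,72): 5 bp
  [72,83): 11 bp
  [83,92): 9 bp
  [92,96): 4 bp
  [96,114): 18 bp
  [114,120): 6 bp
  [120,126): 6 bp
  [126,131): 5 bp
  [131,135): 4 bp
  [135,150): 15 bp
  [150,161): 11 bp
  [161,167): 6 bp
  [167,175): 8 bp
  [175,182): 7 bp

[2,4,4,4,5,5,5,5,5,6,6,6,6,7,8,9,9,11,11,15,15,16,18]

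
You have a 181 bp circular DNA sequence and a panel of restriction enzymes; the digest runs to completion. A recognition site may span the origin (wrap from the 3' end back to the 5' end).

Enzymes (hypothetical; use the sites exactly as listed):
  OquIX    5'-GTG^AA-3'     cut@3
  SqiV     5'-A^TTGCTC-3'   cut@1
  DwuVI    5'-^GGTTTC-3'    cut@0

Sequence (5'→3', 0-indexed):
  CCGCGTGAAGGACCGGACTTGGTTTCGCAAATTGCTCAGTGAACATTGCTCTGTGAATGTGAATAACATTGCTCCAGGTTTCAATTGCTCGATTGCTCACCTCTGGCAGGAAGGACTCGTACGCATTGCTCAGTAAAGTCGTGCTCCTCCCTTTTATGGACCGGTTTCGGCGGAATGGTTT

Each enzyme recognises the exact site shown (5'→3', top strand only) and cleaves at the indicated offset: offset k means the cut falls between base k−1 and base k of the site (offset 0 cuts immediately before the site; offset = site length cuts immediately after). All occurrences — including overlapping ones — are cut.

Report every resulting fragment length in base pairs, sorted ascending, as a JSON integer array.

Site scan:
  OquIX (GTGAA, off=3): starts [4, 38, 52, 58] → cuts [7, 41, 55, 61]
  SqiV (ATTGCTC, off=1): starts [30, 44, 67, 83, 91, 124] → cuts [31, 45, 68, 84, 92, 125]
  DwuVI (GGTTTC, off=0): starts [20, 76, 162, 176] → cuts [20, 76, 162, 176]

All cut coordinates (distinct, sorted): [7, 20, 31, 41, 45, 55, 61, 68, 76, 84, 92, 125, 162, 176]

Fragments:
  7→20: 13 bp
  20→31: 11 bp
  31→41: 10 bp
  41→45: 4 bp
  45→55: 10 bp
  55→61: 6 bp
  61→68: 7 bp
  68→76: 8 bp
  76→84: 8 bp
  84→92: 8 bp
  92→125: 33 bp
  125→162: 37 bp
  162→176: 14 bp
  176→7 (wrap): 181-176+7 = 12 bp

[4,6,7,8,8,8,10,10,11,12,13,14,33,37]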